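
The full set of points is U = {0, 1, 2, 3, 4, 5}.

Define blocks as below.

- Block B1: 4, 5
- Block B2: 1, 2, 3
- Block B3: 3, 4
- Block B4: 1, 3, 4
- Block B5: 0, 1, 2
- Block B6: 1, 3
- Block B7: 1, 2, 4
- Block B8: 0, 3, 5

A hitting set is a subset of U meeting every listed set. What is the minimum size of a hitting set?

3

H = {0, 1, 4} meets every block (each contains at least one member of H), and |H| = 3.
No choice of 2 points meets every block, so 3 is the minimum.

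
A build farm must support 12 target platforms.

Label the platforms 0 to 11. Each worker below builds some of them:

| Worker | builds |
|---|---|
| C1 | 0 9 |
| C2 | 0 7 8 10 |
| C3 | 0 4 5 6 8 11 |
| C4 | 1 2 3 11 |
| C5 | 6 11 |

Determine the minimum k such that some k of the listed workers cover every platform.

4

C1 and C2 and C3 and C4 together: C1 ∪ C2 ∪ C3 ∪ C4 = {0, 1, 2, 3, 4, 5, 6, 7, 8, 9, 10, 11} — every platform is covered.
No 3 of the 5 workers cover everything (all 10 combinations miss at least one platform), so 4 is optimal.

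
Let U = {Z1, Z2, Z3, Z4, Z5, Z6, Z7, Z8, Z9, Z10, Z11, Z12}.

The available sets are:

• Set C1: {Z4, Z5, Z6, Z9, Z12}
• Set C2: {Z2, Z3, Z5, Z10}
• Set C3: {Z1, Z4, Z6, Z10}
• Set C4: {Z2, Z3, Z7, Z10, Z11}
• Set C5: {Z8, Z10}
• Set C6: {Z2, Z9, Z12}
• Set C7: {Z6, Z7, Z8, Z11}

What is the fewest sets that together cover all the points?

C1, C2, C3, and C7 cover everything between them: the union {Z1, Z2, Z3, Z4, Z5, Z6, Z7, Z8, Z9, Z10, Z11, Z12} is all of U.
No 3 of the 7 sets cover everything (all 35 combinations miss at least one point), so 4 is optimal.

4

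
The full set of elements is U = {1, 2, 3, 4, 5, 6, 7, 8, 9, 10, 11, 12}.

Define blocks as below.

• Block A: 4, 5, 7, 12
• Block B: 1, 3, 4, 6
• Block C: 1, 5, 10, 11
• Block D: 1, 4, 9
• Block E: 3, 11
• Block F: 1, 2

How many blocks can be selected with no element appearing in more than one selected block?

3

A, E, F are pairwise disjoint (A={4,5,7,12}; E={3,11}; F={1,2}).
Every remaining block overlaps one of these, and no 4 of the listed blocks are pairwise disjoint, so 3 is the maximum.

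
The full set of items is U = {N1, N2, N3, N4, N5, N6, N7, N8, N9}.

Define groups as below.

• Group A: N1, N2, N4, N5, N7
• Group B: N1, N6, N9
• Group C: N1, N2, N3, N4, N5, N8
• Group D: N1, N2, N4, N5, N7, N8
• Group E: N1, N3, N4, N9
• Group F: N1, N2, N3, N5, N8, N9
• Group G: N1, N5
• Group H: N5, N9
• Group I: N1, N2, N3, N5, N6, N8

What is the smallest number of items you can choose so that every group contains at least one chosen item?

2

Take T = {N1, N5}. Each listed group contains at least one of these, so T is a hitting set of size 2.
No single item lies in every group, so at least 2 are needed and 2 is optimal.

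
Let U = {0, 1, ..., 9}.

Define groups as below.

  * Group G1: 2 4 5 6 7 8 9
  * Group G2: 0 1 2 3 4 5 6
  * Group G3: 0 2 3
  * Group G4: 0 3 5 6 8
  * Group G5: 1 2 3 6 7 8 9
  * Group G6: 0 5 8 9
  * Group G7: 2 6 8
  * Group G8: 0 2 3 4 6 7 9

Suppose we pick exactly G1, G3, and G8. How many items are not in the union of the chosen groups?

Union of G1, G3, G8 = {0, 2, 3, 4, 5, 6, 7, 8, 9}.
Not covered: 1 — 1 item.

1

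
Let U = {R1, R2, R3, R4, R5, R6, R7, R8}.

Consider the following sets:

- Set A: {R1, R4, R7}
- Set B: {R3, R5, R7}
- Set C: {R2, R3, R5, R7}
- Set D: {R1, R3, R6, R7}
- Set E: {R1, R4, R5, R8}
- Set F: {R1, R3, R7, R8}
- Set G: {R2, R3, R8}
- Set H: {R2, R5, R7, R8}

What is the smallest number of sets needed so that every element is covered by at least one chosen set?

3

Take {D, E, G}. Their union is {R1, R2, R3, R4, R5, R6, R7, R8}, which is all 8 elements.
Only D contains R6, so D is forced; the remaining 4 elements need at least 2 more sets (each remaining set adds at most 3) — so at least 3 sets are needed, and 3 is optimal.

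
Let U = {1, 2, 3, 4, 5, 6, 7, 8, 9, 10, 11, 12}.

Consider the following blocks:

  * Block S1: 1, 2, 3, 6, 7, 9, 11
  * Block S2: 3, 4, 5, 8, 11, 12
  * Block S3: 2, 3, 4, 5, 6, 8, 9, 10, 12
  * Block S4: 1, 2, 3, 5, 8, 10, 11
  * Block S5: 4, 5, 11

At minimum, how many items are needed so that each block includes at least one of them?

The 2 items {5, 11} hit every block.
No single item lies in every block, so at least 2 are needed and 2 is optimal.

2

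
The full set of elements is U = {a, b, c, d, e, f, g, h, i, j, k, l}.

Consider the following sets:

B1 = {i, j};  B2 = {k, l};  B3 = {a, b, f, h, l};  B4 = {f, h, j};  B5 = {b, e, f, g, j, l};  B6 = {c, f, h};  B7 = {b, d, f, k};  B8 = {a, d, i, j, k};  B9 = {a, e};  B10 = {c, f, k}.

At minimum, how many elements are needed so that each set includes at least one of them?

Take T = {a, c, j, k}. Each listed set contains at least one of these, so T is a hitting set of size 4.
The sets B1, B2, B6, B9 are pairwise disjoint, so any hitting set needs a separate element for each — at least 4. Hence 4 is optimal.

4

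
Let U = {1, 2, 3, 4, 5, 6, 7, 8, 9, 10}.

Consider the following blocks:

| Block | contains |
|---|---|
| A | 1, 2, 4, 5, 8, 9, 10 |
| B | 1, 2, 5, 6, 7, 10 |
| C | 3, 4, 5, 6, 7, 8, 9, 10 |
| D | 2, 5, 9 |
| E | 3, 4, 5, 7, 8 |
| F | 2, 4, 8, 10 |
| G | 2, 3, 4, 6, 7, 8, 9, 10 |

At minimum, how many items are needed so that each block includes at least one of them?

2

Take H = {5, 10}. Each listed block contains at least one of these, so H is a hitting set of size 2.
No single item lies in every block, so at least 2 are needed and 2 is optimal.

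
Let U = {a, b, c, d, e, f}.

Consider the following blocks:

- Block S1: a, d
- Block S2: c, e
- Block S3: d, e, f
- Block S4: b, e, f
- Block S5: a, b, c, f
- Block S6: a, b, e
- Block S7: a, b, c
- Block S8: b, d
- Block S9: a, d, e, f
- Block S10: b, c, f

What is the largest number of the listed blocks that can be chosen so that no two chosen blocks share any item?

2

S2, S8 are pairwise disjoint (S2={c,e}; S8={b,d}).
Every remaining block overlaps one of these, and no 3 of the listed blocks are pairwise disjoint, so 2 is the maximum.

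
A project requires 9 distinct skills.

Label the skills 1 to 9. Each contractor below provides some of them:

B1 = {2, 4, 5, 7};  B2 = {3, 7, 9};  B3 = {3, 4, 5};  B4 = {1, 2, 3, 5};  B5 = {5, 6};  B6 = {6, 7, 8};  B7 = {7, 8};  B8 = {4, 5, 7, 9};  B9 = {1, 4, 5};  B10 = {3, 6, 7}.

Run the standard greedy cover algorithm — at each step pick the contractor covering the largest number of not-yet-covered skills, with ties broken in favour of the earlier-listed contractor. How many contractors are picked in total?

4

Greedy: pick B1 (covers 4 new) → pick B2 (covers 2 new) → pick B6 (covers 2 new) → pick B4 (covers 1 new). Total picks: 4.
(The true minimum cover uses only 3 contractors, so greedy is not optimal here.)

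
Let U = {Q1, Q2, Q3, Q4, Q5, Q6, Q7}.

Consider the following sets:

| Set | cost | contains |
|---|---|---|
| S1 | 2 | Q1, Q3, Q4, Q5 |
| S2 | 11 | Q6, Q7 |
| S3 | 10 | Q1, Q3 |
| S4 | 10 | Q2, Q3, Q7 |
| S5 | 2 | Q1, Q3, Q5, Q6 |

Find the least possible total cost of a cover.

S1, S4, S5 together cover every element (S1 ∪ S4 ∪ S5 = {Q1, Q2, Q3, Q4, Q5, Q6, Q7}); total cost 2 + 10 + 2 = 14.
No covering selection has total cost below 14.

14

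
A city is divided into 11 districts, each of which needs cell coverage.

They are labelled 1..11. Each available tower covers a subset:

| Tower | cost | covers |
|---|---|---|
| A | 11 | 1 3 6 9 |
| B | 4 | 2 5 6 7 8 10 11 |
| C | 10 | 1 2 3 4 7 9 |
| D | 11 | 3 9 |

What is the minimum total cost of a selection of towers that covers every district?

14

B, C together cover every district (B ∪ C = {1, 2, 3, 4, 5, 6, 7, 8, 9, 10, 11}); total cost 4 + 10 = 14.
No covering selection has total cost below 14.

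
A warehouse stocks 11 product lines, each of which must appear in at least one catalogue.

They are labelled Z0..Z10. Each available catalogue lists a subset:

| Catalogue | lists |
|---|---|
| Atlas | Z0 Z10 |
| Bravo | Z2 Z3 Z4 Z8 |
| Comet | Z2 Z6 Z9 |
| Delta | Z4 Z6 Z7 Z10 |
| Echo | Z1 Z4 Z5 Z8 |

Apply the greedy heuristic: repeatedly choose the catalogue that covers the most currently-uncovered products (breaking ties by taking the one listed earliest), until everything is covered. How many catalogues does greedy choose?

Greedy: pick Bravo (covers 4 new) → pick Delta (covers 3 new) → pick Echo (covers 2 new) → pick Atlas (covers 1 new) → pick Comet (covers 1 new). Total picks: 5.

5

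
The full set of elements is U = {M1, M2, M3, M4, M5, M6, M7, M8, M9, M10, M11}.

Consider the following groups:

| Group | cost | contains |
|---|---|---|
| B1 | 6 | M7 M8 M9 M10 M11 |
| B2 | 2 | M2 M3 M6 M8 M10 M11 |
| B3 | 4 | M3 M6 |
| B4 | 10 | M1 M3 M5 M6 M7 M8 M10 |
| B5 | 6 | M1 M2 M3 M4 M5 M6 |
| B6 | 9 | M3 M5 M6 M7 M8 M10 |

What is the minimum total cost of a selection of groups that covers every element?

12

B1, B5 together cover every element (B1 ∪ B5 = {M1, M2, M3, M4, M5, M6, M7, M8, M9, M10, M11}); total cost 6 + 6 = 12.
The greedy pick B2, B5, B1 costs 14; no covering selection beats 12.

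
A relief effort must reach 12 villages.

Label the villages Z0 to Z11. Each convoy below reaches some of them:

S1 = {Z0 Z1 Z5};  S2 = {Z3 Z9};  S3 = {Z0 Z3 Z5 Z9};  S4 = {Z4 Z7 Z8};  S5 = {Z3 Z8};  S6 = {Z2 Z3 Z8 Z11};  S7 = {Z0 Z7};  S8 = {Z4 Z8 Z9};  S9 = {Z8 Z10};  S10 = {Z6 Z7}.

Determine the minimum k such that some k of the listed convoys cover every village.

Take {S1, S6, S8, S9, S10}. Their union is {Z0, Z1, Z2, Z3, Z4, Z5, Z6, Z7, Z8, Z9, Z10, Z11}, which is all 12 villages.
No 4 of the 10 convoys cover everything (all 210 combinations miss at least one village), so 5 is optimal.

5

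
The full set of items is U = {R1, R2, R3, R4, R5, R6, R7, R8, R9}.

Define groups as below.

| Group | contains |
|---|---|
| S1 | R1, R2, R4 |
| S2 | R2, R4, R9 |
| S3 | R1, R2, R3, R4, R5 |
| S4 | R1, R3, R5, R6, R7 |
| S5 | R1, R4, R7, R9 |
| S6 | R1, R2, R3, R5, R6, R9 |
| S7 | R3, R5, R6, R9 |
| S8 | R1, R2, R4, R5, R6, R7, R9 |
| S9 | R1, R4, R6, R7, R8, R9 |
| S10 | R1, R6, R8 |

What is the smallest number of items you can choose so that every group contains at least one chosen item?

Take H = {R1, R9}. Each listed group contains at least one of these, so H is a hitting set of size 2.
The groups S2, S10 are pairwise disjoint, so any hitting set needs a separate item for each — at least 2. Hence 2 is optimal.

2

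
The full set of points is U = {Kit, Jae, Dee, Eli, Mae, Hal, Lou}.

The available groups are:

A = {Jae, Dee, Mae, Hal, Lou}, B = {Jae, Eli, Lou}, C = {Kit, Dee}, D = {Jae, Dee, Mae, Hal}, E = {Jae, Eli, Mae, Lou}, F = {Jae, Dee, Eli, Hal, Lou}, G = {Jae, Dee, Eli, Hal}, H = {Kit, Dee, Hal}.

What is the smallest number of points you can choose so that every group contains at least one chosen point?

T = {Jae, Dee} meets every group (each contains at least one member of T), and |T| = 2.
The groups B, C are pairwise disjoint, so any hitting set needs a separate point for each — at least 2. Hence 2 is optimal.

2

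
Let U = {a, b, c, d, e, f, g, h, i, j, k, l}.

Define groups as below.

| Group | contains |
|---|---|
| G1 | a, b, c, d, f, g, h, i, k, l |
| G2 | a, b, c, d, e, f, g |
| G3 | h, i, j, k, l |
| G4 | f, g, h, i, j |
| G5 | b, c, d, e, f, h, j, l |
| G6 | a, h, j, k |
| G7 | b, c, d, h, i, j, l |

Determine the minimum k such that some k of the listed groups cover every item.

Take {G1, G5}. Their union is {a, b, c, d, e, f, g, h, i, j, k, l}, which is all 12 items.
No single group has all 12 items (the largest, G1, has 10), so 2 is optimal.

2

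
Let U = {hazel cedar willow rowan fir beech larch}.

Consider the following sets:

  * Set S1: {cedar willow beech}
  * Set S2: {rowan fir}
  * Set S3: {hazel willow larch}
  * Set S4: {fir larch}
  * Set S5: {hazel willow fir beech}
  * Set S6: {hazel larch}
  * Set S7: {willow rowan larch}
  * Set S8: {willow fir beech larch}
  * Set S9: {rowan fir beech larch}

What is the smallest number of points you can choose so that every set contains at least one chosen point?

Take H = {hazel, willow, fir}. Each listed set contains at least one of these, so H is a hitting set of size 3.
The sets S1, S2, S6 are pairwise disjoint, so any hitting set needs a separate point for each — at least 3. Hence 3 is optimal.

3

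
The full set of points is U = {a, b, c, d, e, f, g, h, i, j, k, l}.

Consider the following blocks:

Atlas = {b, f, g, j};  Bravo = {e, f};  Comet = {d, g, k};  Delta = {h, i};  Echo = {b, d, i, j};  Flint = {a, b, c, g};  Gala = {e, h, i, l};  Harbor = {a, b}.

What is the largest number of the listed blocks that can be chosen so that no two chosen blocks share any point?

Bravo, Comet, Delta, Harbor are pairwise disjoint (Bravo={e,f}; Comet={d,g,k}; Delta={h,i}; Harbor={a,b}).
Every remaining block overlaps one of these, and no 5 of the listed blocks are pairwise disjoint, so 4 is the maximum.

4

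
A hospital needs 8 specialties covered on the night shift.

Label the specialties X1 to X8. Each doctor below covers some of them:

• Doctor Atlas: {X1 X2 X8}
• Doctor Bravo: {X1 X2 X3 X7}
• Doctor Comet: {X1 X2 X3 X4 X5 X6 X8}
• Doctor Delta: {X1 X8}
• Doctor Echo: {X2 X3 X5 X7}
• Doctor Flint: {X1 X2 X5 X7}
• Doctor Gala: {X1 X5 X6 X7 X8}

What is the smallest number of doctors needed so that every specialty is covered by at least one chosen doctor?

2

Take {Bravo, Comet}. Their union is {X1, X2, X3, X4, X5, X6, X7, X8}, which is all 8 specialties.
No single doctor has all 8 specialties (the largest, Comet, has 7), so 2 is optimal.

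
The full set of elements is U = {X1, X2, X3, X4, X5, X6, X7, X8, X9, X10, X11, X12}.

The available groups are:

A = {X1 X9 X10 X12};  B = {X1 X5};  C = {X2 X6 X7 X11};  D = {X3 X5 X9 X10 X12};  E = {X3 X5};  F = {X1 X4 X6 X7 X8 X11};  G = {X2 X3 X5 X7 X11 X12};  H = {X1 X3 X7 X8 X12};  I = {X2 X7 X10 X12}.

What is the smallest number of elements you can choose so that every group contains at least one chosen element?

3

T = {X1, X2, X3} meets every group (each contains at least one member of T), and |T| = 3.
The groups A, C, E are pairwise disjoint, so any hitting set needs a separate element for each — at least 3. Hence 3 is optimal.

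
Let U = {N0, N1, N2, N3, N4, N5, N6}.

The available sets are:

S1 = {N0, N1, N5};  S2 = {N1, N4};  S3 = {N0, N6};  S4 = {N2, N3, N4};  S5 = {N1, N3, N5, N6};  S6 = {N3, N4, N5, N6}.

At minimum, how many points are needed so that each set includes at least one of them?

H = {N0, N4, N5} meets every set (each contains at least one member of H), and |H| = 3.
No choice of 2 points meets every set, so 3 is the minimum.

3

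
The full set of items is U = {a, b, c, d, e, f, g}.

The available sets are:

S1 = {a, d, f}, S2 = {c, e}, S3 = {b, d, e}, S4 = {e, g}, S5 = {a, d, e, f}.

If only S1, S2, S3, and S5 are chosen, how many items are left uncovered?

Union of S1, S2, S3, S5 = {a, b, c, d, e, f}.
Not covered: g — 1 item.

1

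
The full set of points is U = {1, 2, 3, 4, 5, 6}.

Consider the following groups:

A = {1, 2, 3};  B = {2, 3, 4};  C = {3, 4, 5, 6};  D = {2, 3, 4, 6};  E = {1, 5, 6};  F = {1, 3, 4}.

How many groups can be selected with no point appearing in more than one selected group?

B, E are pairwise disjoint (B={2,3,4}; E={1,5,6}).
Every remaining group overlaps one of these, and no 3 of the listed groups are pairwise disjoint, so 2 is the maximum.

2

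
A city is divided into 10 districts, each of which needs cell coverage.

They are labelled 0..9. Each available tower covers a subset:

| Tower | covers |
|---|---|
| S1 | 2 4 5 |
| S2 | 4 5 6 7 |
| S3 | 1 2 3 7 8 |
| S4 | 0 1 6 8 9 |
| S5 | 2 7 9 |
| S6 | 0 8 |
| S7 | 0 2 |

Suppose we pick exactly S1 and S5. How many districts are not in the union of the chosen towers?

Union of S1, S5 = {2, 4, 5, 7, 9}.
Not covered: 0, 1, 3, 6, 8 — 5 districts.

5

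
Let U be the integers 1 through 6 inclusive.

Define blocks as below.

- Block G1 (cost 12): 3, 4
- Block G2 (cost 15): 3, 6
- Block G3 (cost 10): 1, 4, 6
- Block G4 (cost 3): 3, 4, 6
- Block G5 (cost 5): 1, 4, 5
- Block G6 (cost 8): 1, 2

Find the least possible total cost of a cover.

G4, G5, G6 together cover every point (G4 ∪ G5 ∪ G6 = {1, 2, 3, 4, 5, 6}); total cost 3 + 5 + 8 = 16.
No covering selection has total cost below 16.

16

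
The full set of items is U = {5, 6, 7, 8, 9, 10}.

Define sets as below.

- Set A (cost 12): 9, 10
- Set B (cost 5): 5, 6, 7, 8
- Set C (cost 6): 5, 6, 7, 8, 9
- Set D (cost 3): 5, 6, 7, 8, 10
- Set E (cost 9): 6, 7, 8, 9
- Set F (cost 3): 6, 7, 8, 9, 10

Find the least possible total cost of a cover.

6

D, F together cover every item (D ∪ F = {5, 6, 7, 8, 9, 10}); total cost 3 + 3 = 6.
No covering selection has total cost below 6.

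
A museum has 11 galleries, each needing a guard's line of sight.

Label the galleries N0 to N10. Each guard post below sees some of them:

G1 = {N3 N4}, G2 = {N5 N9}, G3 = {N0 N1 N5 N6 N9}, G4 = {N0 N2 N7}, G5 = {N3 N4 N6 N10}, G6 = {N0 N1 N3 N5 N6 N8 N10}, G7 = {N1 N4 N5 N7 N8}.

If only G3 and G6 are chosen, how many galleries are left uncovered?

Union of G3, G6 = {N0, N1, N3, N5, N6, N8, N9, N10}.
Not covered: N2, N4, N7 — 3 galleries.

3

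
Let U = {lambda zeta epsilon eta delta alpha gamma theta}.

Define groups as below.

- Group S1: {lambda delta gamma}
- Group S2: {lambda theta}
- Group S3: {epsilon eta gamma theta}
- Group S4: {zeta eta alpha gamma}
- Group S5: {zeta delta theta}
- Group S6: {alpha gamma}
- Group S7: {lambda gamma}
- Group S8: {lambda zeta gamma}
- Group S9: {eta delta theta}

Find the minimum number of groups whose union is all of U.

S1 and S3 and S4 together: S1 ∪ S3 ∪ S4 = {lambda, zeta, epsilon, eta, delta, alpha, gamma, theta} — every element is covered.
Only S3 contains epsilon, so S3 is forced; the remaining 4 elements need at least 2 more groups (each remaining group adds at most 2) — so at least 3 groups are needed, and 3 is optimal.

3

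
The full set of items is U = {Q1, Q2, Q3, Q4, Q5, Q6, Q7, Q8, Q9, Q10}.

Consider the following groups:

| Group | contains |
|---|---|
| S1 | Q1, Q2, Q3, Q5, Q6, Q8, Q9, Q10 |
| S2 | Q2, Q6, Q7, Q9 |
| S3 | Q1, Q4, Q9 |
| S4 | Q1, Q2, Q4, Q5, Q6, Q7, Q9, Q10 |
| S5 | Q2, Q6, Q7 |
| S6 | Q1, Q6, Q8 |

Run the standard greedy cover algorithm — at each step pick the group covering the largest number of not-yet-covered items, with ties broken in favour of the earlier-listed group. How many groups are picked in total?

2

Greedy: pick S1 (covers 8 new) → pick S4 (covers 2 new). Total picks: 2.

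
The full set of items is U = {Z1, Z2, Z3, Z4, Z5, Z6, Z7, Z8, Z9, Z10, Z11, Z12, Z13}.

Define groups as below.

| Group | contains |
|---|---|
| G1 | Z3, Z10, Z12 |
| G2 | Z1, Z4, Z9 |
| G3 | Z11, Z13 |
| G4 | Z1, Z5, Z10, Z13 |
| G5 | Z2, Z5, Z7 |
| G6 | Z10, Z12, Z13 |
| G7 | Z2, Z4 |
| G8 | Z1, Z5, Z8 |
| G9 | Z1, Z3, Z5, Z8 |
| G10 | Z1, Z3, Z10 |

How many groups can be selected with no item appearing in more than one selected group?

4

G1, G2, G3, G5 are pairwise disjoint (G1={Z3,Z10,Z12}; G2={Z1,Z4,Z9}; G3={Z11,Z13}; G5={Z2,Z5,Z7}).
Every remaining group overlaps one of these, and no 5 of the listed groups are pairwise disjoint, so 4 is the maximum.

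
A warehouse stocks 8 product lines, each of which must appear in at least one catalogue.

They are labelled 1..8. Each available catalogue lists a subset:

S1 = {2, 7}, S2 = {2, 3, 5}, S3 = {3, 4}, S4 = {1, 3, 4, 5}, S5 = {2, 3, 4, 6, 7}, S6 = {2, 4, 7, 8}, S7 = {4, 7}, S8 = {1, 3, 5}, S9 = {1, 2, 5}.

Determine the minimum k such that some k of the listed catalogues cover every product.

3

S5 and S6 and S8 together: S5 ∪ S6 ∪ S8 = {1, 2, 3, 4, 5, 6, 7, 8} — every product is covered.
Only S5 contains 6, so S5 is forced; the remaining 3 products need at least 2 more catalogues (each remaining catalogue adds at most 2) — so at least 3 catalogues are needed, and 3 is optimal.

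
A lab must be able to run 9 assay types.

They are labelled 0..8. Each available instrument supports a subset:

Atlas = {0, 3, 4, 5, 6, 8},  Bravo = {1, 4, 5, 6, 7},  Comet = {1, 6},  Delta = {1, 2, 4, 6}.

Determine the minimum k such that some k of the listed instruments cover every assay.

3

Atlas and Bravo and Delta together: Atlas ∪ Bravo ∪ Delta = {0, 1, 2, 3, 4, 5, 6, 7, 8} — every assay is covered.
Only Atlas contains 0, so Atlas is forced; the remaining 3 assays need at least 2 more instruments (each remaining instrument adds at most 2) — so at least 3 instruments are needed, and 3 is optimal.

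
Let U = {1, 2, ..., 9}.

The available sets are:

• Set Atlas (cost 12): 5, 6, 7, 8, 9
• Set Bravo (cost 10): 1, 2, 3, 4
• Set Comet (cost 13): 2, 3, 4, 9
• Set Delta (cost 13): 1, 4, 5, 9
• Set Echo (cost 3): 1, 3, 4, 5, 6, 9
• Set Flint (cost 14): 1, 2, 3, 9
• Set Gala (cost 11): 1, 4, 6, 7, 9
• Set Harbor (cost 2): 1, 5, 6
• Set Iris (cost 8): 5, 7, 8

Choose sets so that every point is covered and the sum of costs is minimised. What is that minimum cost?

21

Bravo, Echo, Iris together cover every point (Bravo ∪ Echo ∪ Iris = {1, 2, 3, 4, 5, 6, 7, 8, 9}); total cost 10 + 3 + 8 = 21.
No covering selection has total cost below 21.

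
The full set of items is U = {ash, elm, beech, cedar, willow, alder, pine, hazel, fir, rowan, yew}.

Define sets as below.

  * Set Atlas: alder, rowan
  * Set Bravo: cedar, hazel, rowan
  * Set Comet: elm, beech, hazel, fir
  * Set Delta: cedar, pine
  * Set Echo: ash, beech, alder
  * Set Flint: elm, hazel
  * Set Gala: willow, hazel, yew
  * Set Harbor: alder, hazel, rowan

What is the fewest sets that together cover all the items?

Atlas, Comet, Delta, Echo, and Gala cover everything between them: the union {ash, elm, beech, cedar, willow, alder, pine, hazel, fir, rowan, yew} is all of U.
Only Comet contains fir, so Comet is forced; the remaining 7 items need at least 4 more sets (each remaining set adds at most 2) — so at least 5 sets are needed, and 5 is optimal.

5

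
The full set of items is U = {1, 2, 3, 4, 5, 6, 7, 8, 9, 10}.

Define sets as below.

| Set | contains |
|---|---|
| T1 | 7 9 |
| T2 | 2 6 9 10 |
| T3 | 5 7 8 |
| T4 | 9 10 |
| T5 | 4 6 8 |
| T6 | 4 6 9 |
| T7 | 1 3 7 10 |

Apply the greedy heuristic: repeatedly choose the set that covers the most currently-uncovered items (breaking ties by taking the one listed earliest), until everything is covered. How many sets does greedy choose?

Greedy: pick T2 (covers 4 new) → pick T3 (covers 3 new) → pick T7 (covers 2 new) → pick T5 (covers 1 new). Total picks: 4.

4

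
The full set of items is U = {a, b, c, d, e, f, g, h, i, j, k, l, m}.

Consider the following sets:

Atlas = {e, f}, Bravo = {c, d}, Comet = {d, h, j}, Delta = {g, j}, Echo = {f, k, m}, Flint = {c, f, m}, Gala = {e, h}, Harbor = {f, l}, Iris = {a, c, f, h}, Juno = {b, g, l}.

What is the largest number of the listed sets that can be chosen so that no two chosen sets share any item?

4

Bravo, Delta, Echo, Gala are pairwise disjoint (Bravo={c,d}; Delta={g,j}; Echo={f,k,m}; Gala={e,h}).
Every remaining set overlaps one of these, and no 5 of the listed sets are pairwise disjoint, so 4 is the maximum.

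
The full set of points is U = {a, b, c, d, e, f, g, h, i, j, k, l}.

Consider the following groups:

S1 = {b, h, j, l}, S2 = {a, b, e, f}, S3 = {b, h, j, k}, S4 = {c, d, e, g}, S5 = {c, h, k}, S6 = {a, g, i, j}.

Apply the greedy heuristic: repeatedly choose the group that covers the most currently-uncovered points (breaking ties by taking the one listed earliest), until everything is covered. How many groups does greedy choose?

5

Greedy: pick S1 (covers 4 new) → pick S4 (covers 4 new) → pick S2 (covers 2 new) → pick S3 (covers 1 new) → pick S6 (covers 1 new). Total picks: 5.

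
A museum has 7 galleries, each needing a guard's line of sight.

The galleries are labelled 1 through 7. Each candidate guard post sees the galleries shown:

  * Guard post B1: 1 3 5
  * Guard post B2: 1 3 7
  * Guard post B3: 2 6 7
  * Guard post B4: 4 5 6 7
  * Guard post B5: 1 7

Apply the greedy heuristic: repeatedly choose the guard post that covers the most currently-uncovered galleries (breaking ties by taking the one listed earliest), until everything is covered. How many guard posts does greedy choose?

3

Greedy: pick B4 (covers 4 new) → pick B1 (covers 2 new) → pick B3 (covers 1 new). Total picks: 3.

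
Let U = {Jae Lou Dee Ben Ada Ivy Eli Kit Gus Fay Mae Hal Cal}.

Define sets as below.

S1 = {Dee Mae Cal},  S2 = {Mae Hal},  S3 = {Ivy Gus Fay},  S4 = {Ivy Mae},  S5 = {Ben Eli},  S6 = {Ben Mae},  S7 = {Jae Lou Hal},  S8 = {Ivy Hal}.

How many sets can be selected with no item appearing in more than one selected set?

S1, S3, S5, S7 are pairwise disjoint (S1={Dee,Mae,Cal}; S3={Ivy,Gus,Fay}; S5={Ben,Eli}; S7={Jae,Lou,Hal}).
Every remaining set overlaps one of these, and no 5 of the listed sets are pairwise disjoint, so 4 is the maximum.

4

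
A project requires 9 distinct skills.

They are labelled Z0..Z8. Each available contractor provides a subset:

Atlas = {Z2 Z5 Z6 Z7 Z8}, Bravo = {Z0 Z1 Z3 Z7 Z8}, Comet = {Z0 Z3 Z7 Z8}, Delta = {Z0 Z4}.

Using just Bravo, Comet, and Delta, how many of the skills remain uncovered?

3

Union of Bravo, Comet, Delta = {Z0, Z1, Z3, Z4, Z7, Z8}.
Not covered: Z2, Z5, Z6 — 3 skills.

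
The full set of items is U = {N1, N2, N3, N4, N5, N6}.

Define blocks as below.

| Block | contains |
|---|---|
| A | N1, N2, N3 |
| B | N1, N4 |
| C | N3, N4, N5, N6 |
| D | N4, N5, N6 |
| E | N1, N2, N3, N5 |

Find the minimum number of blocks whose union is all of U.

2

Take {D, E}. Their union is {N1, N2, N3, N4, N5, N6}, which is all 6 items.
No single block has all 6 items (the largest, C, has 4), so 2 is optimal.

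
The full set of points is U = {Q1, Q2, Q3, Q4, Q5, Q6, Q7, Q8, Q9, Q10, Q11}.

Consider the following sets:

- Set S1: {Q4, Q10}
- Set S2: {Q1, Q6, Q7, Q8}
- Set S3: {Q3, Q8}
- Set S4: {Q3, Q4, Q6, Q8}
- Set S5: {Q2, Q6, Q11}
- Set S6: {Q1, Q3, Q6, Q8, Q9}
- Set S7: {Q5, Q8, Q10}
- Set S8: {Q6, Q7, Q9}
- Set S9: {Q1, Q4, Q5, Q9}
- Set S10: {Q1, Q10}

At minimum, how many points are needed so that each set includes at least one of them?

4

H = {Q3, Q6, Q9, Q10} meets every set (each contains at least one member of H), and |H| = 4.
No choice of 3 points meets every set, so 4 is the minimum.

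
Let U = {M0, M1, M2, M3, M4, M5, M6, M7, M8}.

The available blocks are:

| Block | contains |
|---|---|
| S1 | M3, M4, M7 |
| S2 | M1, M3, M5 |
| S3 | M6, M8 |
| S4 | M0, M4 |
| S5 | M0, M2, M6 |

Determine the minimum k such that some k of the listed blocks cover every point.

S1, S2, S3, and S5 cover everything between them: the union {M0, M1, M2, M3, M4, M5, M6, M7, M8} is all of U.
Only S3 contains M8, so S3 is forced; the remaining 7 points need at least 3 more blocks (each remaining block adds at most 3) — so at least 4 blocks are needed, and 4 is optimal.

4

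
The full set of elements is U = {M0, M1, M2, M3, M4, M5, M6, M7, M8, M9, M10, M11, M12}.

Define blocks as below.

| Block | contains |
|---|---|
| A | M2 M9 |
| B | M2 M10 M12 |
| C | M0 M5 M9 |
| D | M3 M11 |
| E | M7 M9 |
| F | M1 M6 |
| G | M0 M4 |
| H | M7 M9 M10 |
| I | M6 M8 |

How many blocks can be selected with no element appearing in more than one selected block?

5

B, D, E, F, G are pairwise disjoint (B={M2,M10,M12}; D={M3,M11}; E={M7,M9}; F={M1,M6}; G={M0,M4}).
Every remaining block overlaps one of these, and no 6 of the listed blocks are pairwise disjoint, so 5 is the maximum.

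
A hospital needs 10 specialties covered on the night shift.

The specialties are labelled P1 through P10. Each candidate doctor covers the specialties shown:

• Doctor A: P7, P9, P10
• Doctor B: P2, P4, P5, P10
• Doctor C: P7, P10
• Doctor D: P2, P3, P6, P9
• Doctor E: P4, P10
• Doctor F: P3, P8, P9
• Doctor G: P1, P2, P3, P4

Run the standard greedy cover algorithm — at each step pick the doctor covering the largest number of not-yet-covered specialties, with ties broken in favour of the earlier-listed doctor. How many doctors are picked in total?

Greedy: pick B (covers 4 new) → pick D (covers 3 new) → pick A (covers 1 new) → pick F (covers 1 new) → pick G (covers 1 new). Total picks: 5.

5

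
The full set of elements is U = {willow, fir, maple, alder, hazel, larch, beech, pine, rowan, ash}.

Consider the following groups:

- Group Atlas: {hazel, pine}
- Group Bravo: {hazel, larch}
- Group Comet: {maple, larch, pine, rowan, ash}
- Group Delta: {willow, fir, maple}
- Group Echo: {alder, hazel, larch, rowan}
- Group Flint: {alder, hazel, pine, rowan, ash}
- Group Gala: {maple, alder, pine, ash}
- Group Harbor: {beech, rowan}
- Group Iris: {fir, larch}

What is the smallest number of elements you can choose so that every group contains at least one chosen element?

4

The 4 elements {fir, maple, hazel, rowan} hit every group.
No choice of 3 elements meets every group, so 4 is the minimum.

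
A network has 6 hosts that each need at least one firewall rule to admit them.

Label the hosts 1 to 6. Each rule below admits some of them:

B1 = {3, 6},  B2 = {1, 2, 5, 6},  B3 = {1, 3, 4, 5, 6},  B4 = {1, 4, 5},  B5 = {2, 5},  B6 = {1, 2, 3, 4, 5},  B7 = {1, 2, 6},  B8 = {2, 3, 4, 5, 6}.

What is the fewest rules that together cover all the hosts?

Take {B2, B3}. Their union is {1, 2, 3, 4, 5, 6}, which is all 6 hosts.
No single rule has all 6 hosts (the largest, B3, has 5), so 2 is optimal.

2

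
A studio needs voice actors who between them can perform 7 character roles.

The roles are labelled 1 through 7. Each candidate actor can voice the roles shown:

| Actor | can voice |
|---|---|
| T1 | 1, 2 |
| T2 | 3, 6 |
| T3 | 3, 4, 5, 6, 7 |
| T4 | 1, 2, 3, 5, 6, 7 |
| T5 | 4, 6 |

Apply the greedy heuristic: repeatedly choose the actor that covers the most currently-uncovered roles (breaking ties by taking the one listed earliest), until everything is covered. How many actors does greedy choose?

Greedy: pick T4 (covers 6 new) → pick T3 (covers 1 new). Total picks: 2.

2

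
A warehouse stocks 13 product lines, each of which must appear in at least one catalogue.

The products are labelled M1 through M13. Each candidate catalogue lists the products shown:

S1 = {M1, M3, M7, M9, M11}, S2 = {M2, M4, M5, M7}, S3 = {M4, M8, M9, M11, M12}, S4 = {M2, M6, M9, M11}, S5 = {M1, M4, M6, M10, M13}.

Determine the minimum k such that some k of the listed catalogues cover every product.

S1 and S2 and S3 and S5 together: S1 ∪ S2 ∪ S3 ∪ S5 = {M1, M2, M3, M4, M5, M6, M7, M8, M9, M10, M11, M12, M13} — every product is covered.
Only S2 contains M5, so S2 is forced; the remaining 9 products need at least 3 more catalogues (each remaining catalogue adds at most 4) — so at least 4 catalogues are needed, and 4 is optimal.

4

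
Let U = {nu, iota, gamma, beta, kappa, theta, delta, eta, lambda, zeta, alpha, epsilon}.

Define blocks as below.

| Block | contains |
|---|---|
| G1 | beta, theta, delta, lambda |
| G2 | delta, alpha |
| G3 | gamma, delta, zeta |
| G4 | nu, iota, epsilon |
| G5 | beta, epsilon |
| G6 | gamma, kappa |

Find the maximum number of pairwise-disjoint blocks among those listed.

3

G2, G5, G6 are pairwise disjoint (G2={delta,alpha}; G5={beta,epsilon}; G6={gamma,kappa}).
Every remaining block overlaps one of these, and no 4 of the listed blocks are pairwise disjoint, so 3 is the maximum.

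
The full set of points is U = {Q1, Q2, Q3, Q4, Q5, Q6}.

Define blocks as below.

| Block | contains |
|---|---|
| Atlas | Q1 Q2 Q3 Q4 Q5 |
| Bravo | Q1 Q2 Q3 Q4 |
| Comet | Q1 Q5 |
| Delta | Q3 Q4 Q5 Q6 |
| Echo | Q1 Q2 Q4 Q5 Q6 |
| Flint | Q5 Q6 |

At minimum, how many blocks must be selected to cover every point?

Delta and Echo together: Delta ∪ Echo = {Q1, Q2, Q3, Q4, Q5, Q6} — every point is covered.
No single block has all 6 points (the largest, Atlas, has 5), so 2 is optimal.

2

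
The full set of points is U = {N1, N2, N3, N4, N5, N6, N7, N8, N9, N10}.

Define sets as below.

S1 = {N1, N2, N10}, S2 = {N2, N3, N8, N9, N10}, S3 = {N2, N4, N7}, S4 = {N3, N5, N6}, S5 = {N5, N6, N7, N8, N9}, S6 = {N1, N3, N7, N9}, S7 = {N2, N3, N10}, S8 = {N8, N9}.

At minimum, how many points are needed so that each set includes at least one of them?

The 3 points {N2, N3, N8} hit every set.
The sets S1, S4, S8 are pairwise disjoint, so any hitting set needs a separate point for each — at least 3. Hence 3 is optimal.

3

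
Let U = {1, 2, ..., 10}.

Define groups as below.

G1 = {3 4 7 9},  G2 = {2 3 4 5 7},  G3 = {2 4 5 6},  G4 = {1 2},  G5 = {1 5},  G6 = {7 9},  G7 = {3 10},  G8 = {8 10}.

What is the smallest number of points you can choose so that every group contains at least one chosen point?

H = {1, 5, 7, 10} meets every group (each contains at least one member of H), and |H| = 4.
No choice of 3 points meets every group, so 4 is the minimum.

4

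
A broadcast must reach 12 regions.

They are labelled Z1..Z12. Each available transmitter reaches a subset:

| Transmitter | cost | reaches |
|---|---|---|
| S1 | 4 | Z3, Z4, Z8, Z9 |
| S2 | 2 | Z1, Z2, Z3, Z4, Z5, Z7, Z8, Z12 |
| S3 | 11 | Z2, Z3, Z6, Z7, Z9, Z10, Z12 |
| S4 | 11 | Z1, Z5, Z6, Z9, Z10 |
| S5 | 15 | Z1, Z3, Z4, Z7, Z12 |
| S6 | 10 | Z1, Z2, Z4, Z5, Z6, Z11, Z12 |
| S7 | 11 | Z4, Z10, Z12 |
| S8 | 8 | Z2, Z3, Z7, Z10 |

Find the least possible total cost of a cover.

S1, S6, S8 together cover every region (S1 ∪ S6 ∪ S8 = {Z1, Z2, Z3, Z4, Z5, Z6, Z7, Z8, Z9, Z10, Z11, Z12}); total cost 4 + 10 + 8 = 22.
The greedy pick S2, S3, S6 costs 23; no covering selection beats 22.

22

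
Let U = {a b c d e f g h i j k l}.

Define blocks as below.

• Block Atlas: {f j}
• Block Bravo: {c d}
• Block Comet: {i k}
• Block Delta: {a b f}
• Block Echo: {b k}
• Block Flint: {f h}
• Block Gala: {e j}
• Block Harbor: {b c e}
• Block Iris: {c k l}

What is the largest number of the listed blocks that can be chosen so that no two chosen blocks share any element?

Bravo, Echo, Flint, Gala are pairwise disjoint (Bravo={c,d}; Echo={b,k}; Flint={f,h}; Gala={e,j}).
Every remaining block overlaps one of these, and no 5 of the listed blocks are pairwise disjoint, so 4 is the maximum.

4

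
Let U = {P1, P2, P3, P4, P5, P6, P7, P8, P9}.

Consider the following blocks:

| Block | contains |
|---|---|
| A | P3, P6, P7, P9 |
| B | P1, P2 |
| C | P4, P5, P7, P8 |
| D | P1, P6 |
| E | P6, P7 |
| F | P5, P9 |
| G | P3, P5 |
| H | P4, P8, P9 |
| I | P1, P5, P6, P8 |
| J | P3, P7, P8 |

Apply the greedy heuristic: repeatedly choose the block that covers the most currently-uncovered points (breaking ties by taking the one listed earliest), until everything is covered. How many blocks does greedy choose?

3

Greedy: pick A (covers 4 new) → pick C (covers 3 new) → pick B (covers 2 new). Total picks: 3.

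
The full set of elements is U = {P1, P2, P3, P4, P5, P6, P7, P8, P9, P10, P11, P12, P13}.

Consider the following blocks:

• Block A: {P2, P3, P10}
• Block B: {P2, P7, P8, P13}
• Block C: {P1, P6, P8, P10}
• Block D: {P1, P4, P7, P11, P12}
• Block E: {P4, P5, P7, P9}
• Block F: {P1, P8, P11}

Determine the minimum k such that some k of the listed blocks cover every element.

Take {A, B, C, D, E}. Their union is {P1, P2, P3, P4, P5, P6, P7, P8, P9, P10, P11, P12, P13}, which is all 13 elements.
No 4 of the 6 blocks cover everything (all 15 combinations miss at least one element), so 5 is optimal.

5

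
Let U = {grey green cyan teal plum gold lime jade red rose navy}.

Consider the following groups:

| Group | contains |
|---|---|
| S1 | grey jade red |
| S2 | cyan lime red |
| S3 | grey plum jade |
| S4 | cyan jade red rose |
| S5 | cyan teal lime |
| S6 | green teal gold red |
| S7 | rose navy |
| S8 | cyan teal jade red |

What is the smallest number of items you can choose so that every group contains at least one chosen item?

The 4 items {cyan, jade, red, rose} hit every group.
No choice of 3 items meets every group, so 4 is the minimum.

4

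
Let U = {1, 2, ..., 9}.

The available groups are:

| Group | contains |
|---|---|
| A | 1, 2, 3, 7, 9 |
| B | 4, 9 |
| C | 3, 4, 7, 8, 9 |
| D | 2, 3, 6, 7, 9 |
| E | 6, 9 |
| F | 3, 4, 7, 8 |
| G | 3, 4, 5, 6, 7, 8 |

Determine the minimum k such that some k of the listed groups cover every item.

2

A and G together: A ∪ G = {1, 2, 3, 4, 5, 6, 7, 8, 9} — every item is covered.
No single group has all 9 items (the largest, G, has 6), so 2 is optimal.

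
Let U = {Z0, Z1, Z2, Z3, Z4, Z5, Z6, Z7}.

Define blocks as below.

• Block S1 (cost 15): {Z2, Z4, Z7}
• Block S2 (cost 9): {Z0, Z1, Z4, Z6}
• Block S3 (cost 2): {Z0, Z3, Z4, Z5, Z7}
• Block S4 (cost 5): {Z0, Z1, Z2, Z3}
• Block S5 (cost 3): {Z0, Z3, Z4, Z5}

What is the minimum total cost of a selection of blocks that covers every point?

S2, S3, S4 together cover every point (S2 ∪ S3 ∪ S4 = {Z0, Z1, Z2, Z3, Z4, Z5, Z6, Z7}); total cost 9 + 2 + 5 = 16.
No covering selection has total cost below 16.

16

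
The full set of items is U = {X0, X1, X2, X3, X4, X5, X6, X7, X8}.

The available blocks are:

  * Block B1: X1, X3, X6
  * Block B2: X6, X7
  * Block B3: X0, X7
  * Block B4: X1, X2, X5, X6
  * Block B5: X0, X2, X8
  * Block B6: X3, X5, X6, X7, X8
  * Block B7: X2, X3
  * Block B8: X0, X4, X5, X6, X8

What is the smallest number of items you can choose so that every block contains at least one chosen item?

3

H = {X0, X3, X6} meets every block (each contains at least one member of H), and |H| = 3.
No choice of 2 items meets every block, so 3 is the minimum.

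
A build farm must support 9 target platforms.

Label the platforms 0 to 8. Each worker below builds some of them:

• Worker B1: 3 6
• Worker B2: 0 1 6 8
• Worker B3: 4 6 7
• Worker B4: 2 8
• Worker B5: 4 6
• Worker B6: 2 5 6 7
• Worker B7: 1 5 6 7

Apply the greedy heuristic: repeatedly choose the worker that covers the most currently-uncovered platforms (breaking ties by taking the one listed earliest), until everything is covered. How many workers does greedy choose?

Greedy: pick B2 (covers 4 new) → pick B6 (covers 3 new) → pick B1 (covers 1 new) → pick B3 (covers 1 new). Total picks: 4.

4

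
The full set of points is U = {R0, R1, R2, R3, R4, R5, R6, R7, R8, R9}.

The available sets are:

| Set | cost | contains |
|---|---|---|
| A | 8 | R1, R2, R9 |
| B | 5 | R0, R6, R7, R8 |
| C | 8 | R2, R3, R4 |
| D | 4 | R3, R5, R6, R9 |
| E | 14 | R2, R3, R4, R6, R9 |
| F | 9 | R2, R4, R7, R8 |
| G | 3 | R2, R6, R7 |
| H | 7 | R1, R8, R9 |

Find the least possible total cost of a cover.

24

B, C, D, H together cover every point (B ∪ C ∪ D ∪ H = {R0, R1, R2, R3, R4, R5, R6, R7, R8, R9}); total cost 5 + 8 + 4 + 7 = 24.
The greedy pick D, G, B, H, C costs 27; no covering selection beats 24.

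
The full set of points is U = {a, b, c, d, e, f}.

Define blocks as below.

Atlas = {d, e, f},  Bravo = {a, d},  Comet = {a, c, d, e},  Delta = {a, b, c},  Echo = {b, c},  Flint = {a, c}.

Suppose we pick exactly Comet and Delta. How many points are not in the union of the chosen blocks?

Union of Comet, Delta = {a, b, c, d, e}.
Not covered: f — 1 point.

1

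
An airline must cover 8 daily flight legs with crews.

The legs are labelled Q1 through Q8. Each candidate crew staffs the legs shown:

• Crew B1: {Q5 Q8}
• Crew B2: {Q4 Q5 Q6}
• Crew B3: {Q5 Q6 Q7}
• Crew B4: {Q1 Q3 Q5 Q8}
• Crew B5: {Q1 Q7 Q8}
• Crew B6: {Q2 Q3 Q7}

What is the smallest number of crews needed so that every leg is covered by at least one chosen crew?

Take {B2, B5, B6}. Their union is {Q1, Q2, Q3, Q4, Q5, Q6, Q7, Q8}, which is all 8 legs.
Only B6 contains Q2, so B6 is forced; the remaining 5 legs need at least 2 more crews (each remaining crew adds at most 3) — so at least 3 crews are needed, and 3 is optimal.

3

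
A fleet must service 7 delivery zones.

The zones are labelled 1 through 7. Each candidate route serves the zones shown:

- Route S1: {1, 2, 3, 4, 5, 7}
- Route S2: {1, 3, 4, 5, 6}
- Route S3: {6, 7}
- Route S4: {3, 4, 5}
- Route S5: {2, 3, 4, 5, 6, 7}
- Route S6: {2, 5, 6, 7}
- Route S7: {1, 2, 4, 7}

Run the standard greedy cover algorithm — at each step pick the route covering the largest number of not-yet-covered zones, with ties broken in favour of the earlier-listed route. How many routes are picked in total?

2

Greedy: pick S1 (covers 6 new) → pick S2 (covers 1 new). Total picks: 2.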